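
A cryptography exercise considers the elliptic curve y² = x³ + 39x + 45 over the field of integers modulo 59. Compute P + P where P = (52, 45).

(50, 26)

tangent at (52, 45): λ = (3·52² + 39)/(2·45) ≡ 9/31. 31⁻¹ ≡ 40 (mod 59), so λ ≡ 9·40 ≡ 6.
  x = λ² - 52 - 52 = 36 - 104 ≡ 50; y = λ·(52 - 50) - 45 ≡ 26. → (50, 26)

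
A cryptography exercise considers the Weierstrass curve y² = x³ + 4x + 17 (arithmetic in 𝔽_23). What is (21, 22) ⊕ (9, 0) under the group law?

(20, 22)

(21, 22) + (9, 0). λ = (0 - 22)/(9 - 21) ≡ 1/11 mod 23. 11⁻¹ ≡ 21 (mod 23), so λ ≡ 21.
  x = λ² - 21 - 9 = 441 - 30 ≡ 20; y = λ·(21 - 20) - 22 ≡ 22. → (20, 22)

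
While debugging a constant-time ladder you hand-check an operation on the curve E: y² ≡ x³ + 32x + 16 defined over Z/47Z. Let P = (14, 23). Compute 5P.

(37, 23)

Double-and-add on 5 = (101)₂. Start with P = (14, 23) for the leading 1-bit.
double: tangent at (14, 23): λ = (3·14² + 32)/(2·23) ≡ 9/46. 46⁻¹ ≡ 46 (mod 47), so λ ≡ 9·46 ≡ 38.
  x = λ² - 14 - 14 = 1444 - 28 ≡ 6; y = λ·(14 - 6) - 23 ≡ 46. → (6, 46)
double: tangent at (6, 46): λ = (3·6² + 32)/(2·46) ≡ 46/45. 45⁻¹ ≡ 23 (mod 47), so λ ≡ 46·23 ≡ 24.
  x = λ² - 6 - 6 = 576 - 12 ≡ 0; y = λ·(6 - 0) - 46 ≡ 4. → (0, 4)
add P: (0, 4) + (14, 23). λ = (23 - 4)/(14 - 0) ≡ 19/14 mod 47. 14⁻¹ ≡ 37 (mod 47) since 14·37 = 518 ≡ 1, so λ ≡ 45.
  x = λ² - 0 - 14 = 2025 - 14 ≡ 37; y = λ·(0 - 37) - 4 ≡ 23. → (37, 23)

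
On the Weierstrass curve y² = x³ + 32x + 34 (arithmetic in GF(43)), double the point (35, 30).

(20, 26)

tangent at (35, 30): λ = (3·35² + 32)/(2·30) ≡ 9/17. 17⁻¹ ≡ 38 (mod 43) since 17·38 = 646 ≡ 1, so λ ≡ 9·38 ≡ 41.
  x = λ² - 35 - 35 = 1681 - 70 ≡ 20; y = λ·(35 - 20) - 30 ≡ 26. → (20, 26)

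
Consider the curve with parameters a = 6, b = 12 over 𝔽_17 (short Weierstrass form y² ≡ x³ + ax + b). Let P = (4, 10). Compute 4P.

(14, 16)

Double-and-add on 4 = (100)₂. Start with P = (4, 10) for the leading 1-bit.
double: tangent at (4, 10): λ = (3·4² + 6)/(2·10) ≡ 3/3. 3⁻¹ ≡ 6 (mod 17) since 3·6 = 18 ≡ 1, so λ ≡ 3·6 ≡ 1.
  x = λ² - 4 - 4 = 1 - 8 ≡ 10; y = λ·(4 - 10) - 10 ≡ 1. → (10, 1)
double: tangent at (10, 1): λ = (3·10² + 6)/(2·1) ≡ 0/2. 2⁻¹ ≡ 9 (mod 17), so λ ≡ 0·9 ≡ 0.
  x = λ² - 10 - 10 = 0 - 20 ≡ 14; y = λ·(10 - 14) - 1 ≡ 16. → (14, 16)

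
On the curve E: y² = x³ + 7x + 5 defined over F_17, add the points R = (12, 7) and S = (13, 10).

(12, 7) + (13, 10). λ = (10 - 7)/(13 - 12) ≡ 3/1 mod 17. 1⁻¹ ≡ 1 (mod 17), so λ ≡ 3.
  x = λ² - 12 - 13 = 9 - 25 ≡ 1; y = λ·(12 - 1) - 7 ≡ 9. → (1, 9)

(1, 9)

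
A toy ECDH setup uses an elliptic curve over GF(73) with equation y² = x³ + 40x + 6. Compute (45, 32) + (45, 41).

O

The two points share x = 45 and their y-coordinates satisfy 32 + 41 ≡ 0 (mod 73), so they are inverses. Their sum is ∞.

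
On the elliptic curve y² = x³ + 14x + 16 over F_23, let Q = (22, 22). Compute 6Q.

(3, 19)

Double-and-add on 6 = (110)₂. Start with Q = (22, 22) for the leading 1-bit.
double: tangent at (22, 22): λ = (3·22² + 14)/(2·22) ≡ 17/21. 21⁻¹ ≡ 11 (mod 23), so λ ≡ 17·11 ≡ 3.
  x = λ² - 22 - 22 = 9 - 44 ≡ 11; y = λ·(22 - 11) - 22 ≡ 11. → (11, 11)
add Q: (11, 11) + (22, 22). λ = (22 - 11)/(22 - 11) ≡ 11/11 mod 23. 11⁻¹ ≡ 21 (mod 23), so λ ≡ 1.
  x = λ² - 11 - 22 = 1 - 33 ≡ 14; y = λ·(11 - 14) - 11 ≡ 9. → (14, 9)
double: tangent at (14, 9): λ = (3·14² + 14)/(2·9) ≡ 4/18. 18⁻¹ ≡ 9 (mod 23) since 18·9 = 162 ≡ 1, so λ ≡ 4·9 ≡ 13.
  x = λ² - 14 - 14 = 169 - 28 ≡ 3; y = λ·(14 - 3) - 9 ≡ 19. → (3, 19)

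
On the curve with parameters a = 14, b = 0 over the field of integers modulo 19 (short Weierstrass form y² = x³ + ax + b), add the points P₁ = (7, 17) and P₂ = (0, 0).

(7, 17) + (0, 0). λ = (0 - 17)/(0 - 7) ≡ 2/12 mod 19. 12⁻¹ ≡ 8 (mod 19), so λ ≡ 16.
  x = λ² - 7 - 0 = 256 - 7 ≡ 2; y = λ·(7 - 2) - 17 ≡ 6. → (2, 6)

(2, 6)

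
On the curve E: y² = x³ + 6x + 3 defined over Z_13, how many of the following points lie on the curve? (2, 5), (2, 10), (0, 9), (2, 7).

2

(2, 5): 5² ≡ 12, rhs ≡ 10 → off.
(2, 10): 10² ≡ 9, rhs ≡ 10 → off.
(0, 9): 9² ≡ 3, rhs ≡ 3 → on.
(2, 7): 7² ≡ 10, rhs ≡ 10 → on.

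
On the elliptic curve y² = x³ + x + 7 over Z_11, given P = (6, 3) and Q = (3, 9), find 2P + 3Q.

(10, 7)

First 2P:
Repeated addition: build up to 2P.
2P: tangent at (6, 3): λ = (3·6² + 1)/(2·3) ≡ 10/6. 6⁻¹ ≡ 2 (mod 11), so λ ≡ 10·2 ≡ 9.
  x = λ² - 6 - 6 = 81 - 12 ≡ 3; y = λ·(6 - 3) - 3 ≡ 2. → (3, 2)
2P = (3, 2).
Next 3Q:
Repeated addition: build up to 3Q.
2Q: tangent at (3, 9): λ = (3·3² + 1)/(2·9) ≡ 6/7. 7⁻¹ ≡ 8 (mod 11), so λ ≡ 6·8 ≡ 4.
  x = λ² - 3 - 3 = 16 - 6 ≡ 10; y = λ·(3 - 10) - 9 ≡ 7. → (10, 7)
3Q: (10, 7) + (3, 9). λ = (9 - 7)/(3 - 10) ≡ 2/4 mod 11. 4⁻¹ ≡ 3 (mod 11) since 4·3 = 12 ≡ 1, so λ ≡ 6.
  x = λ² - 10 - 3 = 36 - 13 ≡ 1; y = λ·(10 - 1) - 7 ≡ 3. → (1, 3)
3Q = (1, 3).
Finally 2P + 3Q:
(3, 2) + (1, 3). λ = (3 - 2)/(1 - 3) ≡ 1/9 mod 11. 9⁻¹ ≡ 5 (mod 11) since 9·5 = 45 ≡ 1, so λ ≡ 5.
  x = λ² - 3 - 1 = 25 - 4 ≡ 10; y = λ·(3 - 10) - 2 ≡ 7. → (10, 7)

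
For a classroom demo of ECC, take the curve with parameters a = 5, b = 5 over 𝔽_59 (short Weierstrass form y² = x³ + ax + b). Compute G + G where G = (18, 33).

(38, 16)

tangent at (18, 33): λ = (3·18² + 5)/(2·33) ≡ 33/7. 7⁻¹ ≡ 17 (mod 59) since 7·17 = 119 ≡ 1, so λ ≡ 33·17 ≡ 30.
  x = λ² - 18 - 18 = 900 - 36 ≡ 38; y = λ·(18 - 38) - 33 ≡ 16. → (38, 16)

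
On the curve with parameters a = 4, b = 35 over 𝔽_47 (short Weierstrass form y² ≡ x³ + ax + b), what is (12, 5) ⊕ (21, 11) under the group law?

(12, 5) + (21, 11). λ = (11 - 5)/(21 - 12) ≡ 6/9 mod 47. 9⁻¹ ≡ 21 (mod 47), so λ ≡ 32.
  x = λ² - 12 - 21 = 1024 - 33 ≡ 4; y = λ·(12 - 4) - 5 ≡ 16. → (4, 16)

(4, 16)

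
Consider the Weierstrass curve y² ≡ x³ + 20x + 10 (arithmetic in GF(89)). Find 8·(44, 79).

(59, 0)

Write G = (44, 79).
Repeated addition: build up to 8G.
2G: tangent at (44, 79): λ = (3·44² + 20)/(2·79) ≡ 43/69. 69⁻¹ ≡ 40 (mod 89) since 69·40 = 2760 ≡ 1, so λ ≡ 43·40 ≡ 29.
  x = λ² - 44 - 44 = 841 - 88 ≡ 41; y = λ·(44 - 41) - 79 ≡ 8. → (41, 8)
3G: (41, 8) + (44, 79). λ = (79 - 8)/(44 - 41) ≡ 71/3 mod 89. 3⁻¹ ≡ 30 (mod 89), so λ ≡ 83.
  x = λ² - 41 - 44 = 6889 - 85 ≡ 40; y = λ·(41 - 40) - 8 ≡ 75. → (40, 75)
4G: (40, 75) + (44, 79). λ = (79 - 75)/(44 - 40) ≡ 4/4 mod 89. 4⁻¹ ≡ 67 (mod 89), so λ ≡ 1.
  x = λ² - 40 - 44 = 1 - 84 ≡ 6; y = λ·(40 - 6) - 75 ≡ 48. → (6, 48)
5G: (6, 48) + (44, 79). λ = (79 - 48)/(44 - 6) ≡ 31/38 mod 89. 38⁻¹ ≡ 82 (mod 89), so λ ≡ 50.
  x = λ² - 6 - 44 = 2500 - 50 ≡ 47; y = λ·(6 - 47) - 48 ≡ 38. → (47, 38)
6G: (47, 38) + (44, 79). λ = (79 - 38)/(44 - 47) ≡ 41/86 mod 89. 86⁻¹ ≡ 59 (mod 89) since 86·59 = 5074 ≡ 1, so λ ≡ 16.
  x = λ² - 47 - 44 = 256 - 91 ≡ 76; y = λ·(47 - 76) - 38 ≡ 32. → (76, 32)
7G: (76, 32) + (44, 79). λ = (79 - 32)/(44 - 76) ≡ 47/57 mod 89. 57⁻¹ ≡ 25 (mod 89) since 57·25 = 1425 ≡ 1, so λ ≡ 18.
  x = λ² - 76 - 44 = 324 - 120 ≡ 26; y = λ·(76 - 26) - 32 ≡ 67. → (26, 67)
8G: (26, 67) + (44, 79). λ = (79 - 67)/(44 - 26) ≡ 12/18 mod 89. 18⁻¹ ≡ 5 (mod 89), so λ ≡ 60.
  x = λ² - 26 - 44 = 3600 - 70 ≡ 59; y = λ·(26 - 59) - 67 ≡ 0. → (59, 0)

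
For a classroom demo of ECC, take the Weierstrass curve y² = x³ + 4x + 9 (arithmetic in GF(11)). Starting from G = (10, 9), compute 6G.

(9, 9)

Repeated addition: build up to 6G.
2G: tangent at (10, 9): λ = (3·10² + 4)/(2·9) ≡ 7/7. 7⁻¹ ≡ 8 (mod 11) since 7·8 = 56 ≡ 1, so λ ≡ 7·8 ≡ 1.
  x = λ² - 10 - 10 = 1 - 20 ≡ 3; y = λ·(10 - 3) - 9 ≡ 9. → (3, 9)
3G: (3, 9) + (10, 9). λ = (9 - 9)/(10 - 3) ≡ 0/7 mod 11. 7⁻¹ ≡ 8 (mod 11), so λ ≡ 0.
  x = λ² - 3 - 10 = 0 - 13 ≡ 9; y = λ·(3 - 9) - 9 ≡ 2. → (9, 2)
4G: (9, 2) + (10, 9). λ = (9 - 2)/(10 - 9) ≡ 7/1 mod 11. 1⁻¹ ≡ 1 (mod 11), so λ ≡ 7.
  x = λ² - 9 - 10 = 49 - 19 ≡ 8; y = λ·(9 - 8) - 2 ≡ 5. → (8, 5)
5G: (8, 5) + (10, 9). λ = (9 - 5)/(10 - 8) ≡ 4/2 mod 11. 2⁻¹ ≡ 6 (mod 11), so λ ≡ 2.
  x = λ² - 8 - 10 = 4 - 18 ≡ 8; y = λ·(8 - 8) - 5 ≡ 6. → (8, 6)
6G: (8, 6) + (10, 9). λ = (9 - 6)/(10 - 8) ≡ 3/2 mod 11. 2⁻¹ ≡ 6 (mod 11), so λ ≡ 7.
  x = λ² - 8 - 10 = 49 - 18 ≡ 9; y = λ·(8 - 9) - 6 ≡ 9. → (9, 9)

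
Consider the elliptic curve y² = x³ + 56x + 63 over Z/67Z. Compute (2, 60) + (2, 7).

The two points share x = 2 and their y-coordinates satisfy 60 + 7 ≡ 0 (mod 67), so they are inverses. Their sum is the point at infinity.

O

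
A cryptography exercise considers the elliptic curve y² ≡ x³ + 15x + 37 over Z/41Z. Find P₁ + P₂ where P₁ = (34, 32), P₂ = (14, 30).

(9, 32)

(34, 32) + (14, 30). λ = (30 - 32)/(14 - 34) ≡ 39/21 mod 41. 21⁻¹ ≡ 2 (mod 41) since 21·2 = 42 ≡ 1, so λ ≡ 37.
  x = λ² - 34 - 14 = 1369 - 48 ≡ 9; y = λ·(34 - 9) - 32 ≡ 32. → (9, 32)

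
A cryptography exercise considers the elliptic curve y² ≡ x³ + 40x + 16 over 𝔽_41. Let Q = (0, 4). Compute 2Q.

tangent at (0, 4): λ = (3·0² + 40)/(2·4) ≡ 40/8. 8⁻¹ ≡ 36 (mod 41), so λ ≡ 40·36 ≡ 5.
  x = λ² - 0 - 0 = 25 - 0 ≡ 25; y = λ·(0 - 25) - 4 ≡ 35. → (25, 35)

(25, 35)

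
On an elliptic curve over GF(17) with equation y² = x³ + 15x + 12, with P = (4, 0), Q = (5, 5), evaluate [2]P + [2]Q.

(3, 13)

First 2P:
Repeated addition: build up to 2P.
2P: (4, 0) + (4, 0): same x and y₁ ≡ -y₂, so the sum is ∞.
2P = ∞.
Next 2Q:
Repeated addition: build up to 2Q.
2Q: tangent at (5, 5): λ = (3·5² + 15)/(2·5) ≡ 5/10. 10⁻¹ ≡ 12 (mod 17), so λ ≡ 5·12 ≡ 9.
  x = λ² - 5 - 5 = 81 - 10 ≡ 3; y = λ·(5 - 3) - 5 ≡ 13. → (3, 13)
2Q = (3, 13).
Finally 2P + 2Q:
∞ + (3, 13) = (3, 13) (identity).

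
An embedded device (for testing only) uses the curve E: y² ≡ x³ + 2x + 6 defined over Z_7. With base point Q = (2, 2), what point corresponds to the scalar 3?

Repeated addition: build up to 3Q.
2Q: tangent at (2, 2): λ = (3·2² + 2)/(2·2) ≡ 0/4. 4⁻¹ ≡ 2 (mod 7), so λ ≡ 0·2 ≡ 0.
  x = λ² - 2 - 2 = 0 - 4 ≡ 3; y = λ·(2 - 3) - 2 ≡ 5. → (3, 5)
3Q: (3, 5) + (2, 2). λ = (2 - 5)/(2 - 3) ≡ 4/6 mod 7. 6⁻¹ ≡ 6 (mod 7), so λ ≡ 3.
  x = λ² - 3 - 2 = 9 - 5 ≡ 4; y = λ·(3 - 4) - 5 ≡ 6. → (4, 6)

(4, 6)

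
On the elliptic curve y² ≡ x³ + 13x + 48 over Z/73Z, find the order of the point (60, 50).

2P: tangent at (60, 50): λ = (3·60² + 13)/(2·50) ≡ 9/27. 27⁻¹ ≡ 46 (mod 73) since 27·46 = 1242 ≡ 1, so λ ≡ 9·46 ≡ 49.
  x = λ² - 60 - 60 = 2401 - 120 ≡ 18; y = λ·(60 - 18) - 50 ≡ 37. → (18, 37)
3P: (18, 37) + (60, 50). λ = (50 - 37)/(60 - 18) ≡ 13/42 mod 73. 42⁻¹ ≡ 40 (mod 73) since 42·40 = 1680 ≡ 1, so λ ≡ 9.
  x = λ² - 18 - 60 = 81 - 78 ≡ 3; y = λ·(18 - 3) - 37 ≡ 25. → (3, 25)
4P: (3, 25) + (60, 50). λ = (50 - 25)/(60 - 3) ≡ 25/57 mod 73. 57⁻¹ ≡ 41 (mod 73) since 57·41 = 2337 ≡ 1, so λ ≡ 3.
  x = λ² - 3 - 60 = 9 - 63 ≡ 19; y = λ·(3 - 19) - 25 ≡ 0. → (19, 0)
5P: (19, 0) + (60, 50). λ = (50 - 0)/(60 - 19) ≡ 50/41 mod 73. 41⁻¹ ≡ 57 (mod 73), so λ ≡ 3.
  x = λ² - 19 - 60 = 9 - 79 ≡ 3; y = λ·(19 - 3) - 0 ≡ 48. → (3, 48)
6P: (3, 48) + (60, 50). λ = (50 - 48)/(60 - 3) ≡ 2/57 mod 73. 57⁻¹ ≡ 41 (mod 73), so λ ≡ 9.
  x = λ² - 3 - 60 = 81 - 63 ≡ 18; y = λ·(3 - 18) - 48 ≡ 36. → (18, 36)
7P: (18, 36) + (60, 50). λ = (50 - 36)/(60 - 18) ≡ 14/42 mod 73. 42⁻¹ ≡ 40 (mod 73), so λ ≡ 49.
  x = λ² - 18 - 60 = 2401 - 78 ≡ 60; y = λ·(18 - 60) - 36 ≡ 23. → (60, 23)
8P: (60, 23) + (60, 50): same x and y₁ ≡ -y₂, so the sum is 𝒪.
8P = 𝒪, so the order is 8.

8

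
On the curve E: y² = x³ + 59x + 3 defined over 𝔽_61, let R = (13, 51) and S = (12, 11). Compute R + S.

(13, 51) + (12, 11). λ = (11 - 51)/(12 - 13) ≡ 21/60 mod 61. 60⁻¹ ≡ 60 (mod 61), so λ ≡ 40.
  x = λ² - 13 - 12 = 1600 - 25 ≡ 50; y = λ·(13 - 50) - 51 ≡ 55. → (50, 55)

(50, 55)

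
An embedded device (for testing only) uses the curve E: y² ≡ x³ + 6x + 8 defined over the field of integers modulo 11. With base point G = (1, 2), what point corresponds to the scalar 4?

(1, 2)

Repeated addition: build up to 4G.
2G: tangent at (1, 2): λ = (3·1² + 6)/(2·2) ≡ 9/4. 4⁻¹ ≡ 3 (mod 11), so λ ≡ 9·3 ≡ 5.
  x = λ² - 1 - 1 = 25 - 2 ≡ 1; y = λ·(1 - 1) - 2 ≡ 9. → (1, 9)
3G: (1, 9) + (1, 2): same x and y₁ ≡ -y₂, so the sum is the point at infinity.
4G: the point at infinity + (1, 2) = (1, 2) (identity).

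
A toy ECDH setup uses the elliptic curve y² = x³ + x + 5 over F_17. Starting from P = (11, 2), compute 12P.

Double-and-add on 12 = (1100)₂. Start with P = (11, 2) for the leading 1-bit.
double: tangent at (11, 2): λ = (3·11² + 1)/(2·2) ≡ 7/4. 4⁻¹ ≡ 13 (mod 17), so λ ≡ 7·13 ≡ 6.
  x = λ² - 11 - 11 = 36 - 22 ≡ 14; y = λ·(11 - 14) - 2 ≡ 14. → (14, 14)
add P: (14, 14) + (11, 2). λ = (2 - 14)/(11 - 14) ≡ 5/14 mod 17. 14⁻¹ ≡ 11 (mod 17), so λ ≡ 4.
  x = λ² - 14 - 11 = 16 - 25 ≡ 8; y = λ·(14 - 8) - 14 ≡ 10. → (8, 10)
double: tangent at (8, 10): λ = (3·8² + 1)/(2·10) ≡ 6/3. 3⁻¹ ≡ 6 (mod 17), so λ ≡ 6·6 ≡ 2.
  x = λ² - 8 - 8 = 4 - 16 ≡ 5; y = λ·(8 - 5) - 10 ≡ 13. → (5, 13)
double: tangent at (5, 13): λ = (3·5² + 1)/(2·13) ≡ 8/9. 9⁻¹ ≡ 2 (mod 17) since 9·2 = 18 ≡ 1, so λ ≡ 8·2 ≡ 16.
  x = λ² - 5 - 5 = 256 - 10 ≡ 8; y = λ·(5 - 8) - 13 ≡ 7. → (8, 7)

(8, 7)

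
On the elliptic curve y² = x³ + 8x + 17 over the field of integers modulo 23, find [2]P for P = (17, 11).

tangent at (17, 11): λ = (3·17² + 8)/(2·11) ≡ 1/22. 22⁻¹ ≡ 22 (mod 23), so λ ≡ 1·22 ≡ 22.
  x = λ² - 17 - 17 = 484 - 34 ≡ 13; y = λ·(17 - 13) - 11 ≡ 8. → (13, 8)

(13, 8)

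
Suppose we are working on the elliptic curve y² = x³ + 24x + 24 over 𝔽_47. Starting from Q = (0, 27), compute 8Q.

(37, 37)

Repeated addition: build up to 8Q.
2Q: tangent at (0, 27): λ = (3·0² + 24)/(2·27) ≡ 24/7. 7⁻¹ ≡ 27 (mod 47), so λ ≡ 24·27 ≡ 37.
  x = λ² - 0 - 0 = 1369 - 0 ≡ 6; y = λ·(0 - 6) - 27 ≡ 33. → (6, 33)
3Q: (6, 33) + (0, 27). λ = (27 - 33)/(0 - 6) ≡ 41/41 mod 47. 41⁻¹ ≡ 39 (mod 47), so λ ≡ 1.
  x = λ² - 6 - 0 = 1 - 6 ≡ 42; y = λ·(6 - 42) - 33 ≡ 25. → (42, 25)
4Q: (42, 25) + (0, 27). λ = (27 - 25)/(0 - 42) ≡ 2/5 mod 47. 5⁻¹ ≡ 19 (mod 47) since 5·19 = 95 ≡ 1, so λ ≡ 38.
  x = λ² - 42 - 0 = 1444 - 42 ≡ 39; y = λ·(42 - 39) - 25 ≡ 42. → (39, 42)
5Q: (39, 42) + (0, 27). λ = (27 - 42)/(0 - 39) ≡ 32/8 mod 47. 8⁻¹ ≡ 6 (mod 47), so λ ≡ 4.
  x = λ² - 39 - 0 = 16 - 39 ≡ 24; y = λ·(39 - 24) - 42 ≡ 18. → (24, 18)
6Q: (24, 18) + (0, 27). λ = (27 - 18)/(0 - 24) ≡ 9/23 mod 47. 23⁻¹ ≡ 45 (mod 47), so λ ≡ 29.
  x = λ² - 24 - 0 = 841 - 24 ≡ 18; y = λ·(24 - 18) - 18 ≡ 15. → (18, 15)
7Q: (18, 15) + (0, 27). λ = (27 - 15)/(0 - 18) ≡ 12/29 mod 47. 29⁻¹ ≡ 13 (mod 47) since 29·13 = 377 ≡ 1, so λ ≡ 15.
  x = λ² - 18 - 0 = 225 - 18 ≡ 19; y = λ·(18 - 19) - 15 ≡ 17. → (19, 17)
8Q: (19, 17) + (0, 27). λ = (27 - 17)/(0 - 19) ≡ 10/28 mod 47. 28⁻¹ ≡ 42 (mod 47), so λ ≡ 44.
  x = λ² - 19 - 0 = 1936 - 19 ≡ 37; y = λ·(19 - 37) - 17 ≡ 37. → (37, 37)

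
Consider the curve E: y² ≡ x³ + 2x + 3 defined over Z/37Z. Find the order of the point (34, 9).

2P: tangent at (34, 9): λ = (3·34² + 2)/(2·9) ≡ 29/18. 18⁻¹ ≡ 35 (mod 37), so λ ≡ 29·35 ≡ 16.
  x = λ² - 34 - 34 = 256 - 68 ≡ 3; y = λ·(34 - 3) - 9 ≡ 6. → (3, 6)
3P: (3, 6) + (34, 9). λ = (9 - 6)/(34 - 3) ≡ 3/31 mod 37. 31⁻¹ ≡ 6 (mod 37) since 31·6 = 186 ≡ 1, so λ ≡ 18.
  x = λ² - 3 - 34 = 324 - 37 ≡ 28; y = λ·(3 - 28) - 6 ≡ 25. → (28, 25)
4P: (28, 25) + (34, 9). λ = (9 - 25)/(34 - 28) ≡ 21/6 mod 37. 6⁻¹ ≡ 31 (mod 37), so λ ≡ 22.
  x = λ² - 28 - 34 = 484 - 62 ≡ 15; y = λ·(28 - 15) - 25 ≡ 2. → (15, 2)
5P: (15, 2) + (34, 9). λ = (9 - 2)/(34 - 15) ≡ 7/19 mod 37. 19⁻¹ ≡ 2 (mod 37), so λ ≡ 14.
  x = λ² - 15 - 34 = 196 - 49 ≡ 36; y = λ·(15 - 36) - 2 ≡ 0. → (36, 0)
6P: (36, 0) + (34, 9). λ = (9 - 0)/(34 - 36) ≡ 9/35 mod 37. 35⁻¹ ≡ 18 (mod 37) since 35·18 = 630 ≡ 1, so λ ≡ 14.
  x = λ² - 36 - 34 = 196 - 70 ≡ 15; y = λ·(36 - 15) - 0 ≡ 35. → (15, 35)
7P: (15, 35) + (34, 9). λ = (9 - 35)/(34 - 15) ≡ 11/19 mod 37. 19⁻¹ ≡ 2 (mod 37) since 19·2 = 38 ≡ 1, so λ ≡ 22.
  x = λ² - 15 - 34 = 484 - 49 ≡ 28; y = λ·(15 - 28) - 35 ≡ 12. → (28, 12)
8P: (28, 12) + (34, 9). λ = (9 - 12)/(34 - 28) ≡ 34/6 mod 37. 6⁻¹ ≡ 31 (mod 37), so λ ≡ 18.
  x = λ² - 28 - 34 = 324 - 62 ≡ 3; y = λ·(28 - 3) - 12 ≡ 31. → (3, 31)
9P: (3, 31) + (34, 9). λ = (9 - 31)/(34 - 3) ≡ 15/31 mod 37. 31⁻¹ ≡ 6 (mod 37) since 31·6 = 186 ≡ 1, so λ ≡ 16.
  x = λ² - 3 - 34 = 256 - 37 ≡ 34; y = λ·(3 - 34) - 31 ≡ 28. → (34, 28)
10P: (34, 28) + (34, 9): same x and y₁ ≡ -y₂, so the sum is the point at infinity.
10P = the point at infinity, so the order is 10.

10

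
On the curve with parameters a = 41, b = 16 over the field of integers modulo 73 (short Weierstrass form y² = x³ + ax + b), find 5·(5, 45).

Write G = (5, 45).
Repeated addition: build up to 5G.
2G: tangent at (5, 45): λ = (3·5² + 41)/(2·45) ≡ 43/17. 17⁻¹ ≡ 43 (mod 73) since 17·43 = 731 ≡ 1, so λ ≡ 43·43 ≡ 24.
  x = λ² - 5 - 5 = 576 - 10 ≡ 55; y = λ·(5 - 55) - 45 ≡ 69. → (55, 69)
3G: (55, 69) + (5, 45). λ = (45 - 69)/(5 - 55) ≡ 49/23 mod 73. 23⁻¹ ≡ 54 (mod 73), so λ ≡ 18.
  x = λ² - 55 - 5 = 324 - 60 ≡ 45; y = λ·(55 - 45) - 69 ≡ 38. → (45, 38)
4G: (45, 38) + (5, 45). λ = (45 - 38)/(5 - 45) ≡ 7/33 mod 73. 33⁻¹ ≡ 31 (mod 73), so λ ≡ 71.
  x = λ² - 45 - 5 = 5041 - 50 ≡ 27; y = λ·(45 - 27) - 38 ≡ 72. → (27, 72)
5G: (27, 72) + (5, 45). λ = (45 - 72)/(5 - 27) ≡ 46/51 mod 73. 51⁻¹ ≡ 63 (mod 73) since 51·63 = 3213 ≡ 1, so λ ≡ 51.
  x = λ² - 27 - 5 = 2601 - 32 ≡ 14; y = λ·(27 - 14) - 72 ≡ 7. → (14, 7)

(14, 7)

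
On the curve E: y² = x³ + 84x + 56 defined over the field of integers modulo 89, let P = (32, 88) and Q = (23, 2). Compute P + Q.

(44, 5)

(32, 88) + (23, 2). λ = (2 - 88)/(23 - 32) ≡ 3/80 mod 89. 80⁻¹ ≡ 79 (mod 89), so λ ≡ 59.
  x = λ² - 32 - 23 = 3481 - 55 ≡ 44; y = λ·(32 - 44) - 88 ≡ 5. → (44, 5)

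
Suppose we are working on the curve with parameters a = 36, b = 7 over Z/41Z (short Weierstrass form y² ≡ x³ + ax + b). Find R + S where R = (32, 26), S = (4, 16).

(32, 26) + (4, 16). λ = (16 - 26)/(4 - 32) ≡ 31/13 mod 41. 13⁻¹ ≡ 19 (mod 41), so λ ≡ 15.
  x = λ² - 32 - 4 = 225 - 36 ≡ 25; y = λ·(32 - 25) - 26 ≡ 38. → (25, 38)

(25, 38)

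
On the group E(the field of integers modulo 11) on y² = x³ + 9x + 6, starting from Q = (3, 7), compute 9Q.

Double-and-add on 9 = (1001)₂. Start with Q = (3, 7) for the leading 1-bit.
double: tangent at (3, 7): λ = (3·3² + 9)/(2·7) ≡ 3/3. 3⁻¹ ≡ 4 (mod 11), so λ ≡ 3·4 ≡ 1.
  x = λ² - 3 - 3 = 1 - 6 ≡ 6; y = λ·(3 - 6) - 7 ≡ 1. → (6, 1)
double: tangent at (6, 1): λ = (3·6² + 9)/(2·1) ≡ 7/2. 2⁻¹ ≡ 6 (mod 11), so λ ≡ 7·6 ≡ 9.
  x = λ² - 6 - 6 = 81 - 12 ≡ 3; y = λ·(6 - 3) - 1 ≡ 4. → (3, 4)
double: tangent at (3, 4): λ = (3·3² + 9)/(2·4) ≡ 3/8. 8⁻¹ ≡ 7 (mod 11) since 8·7 = 56 ≡ 1, so λ ≡ 3·7 ≡ 10.
  x = λ² - 3 - 3 = 100 - 6 ≡ 6; y = λ·(3 - 6) - 4 ≡ 10. → (6, 10)
add Q: (6, 10) + (3, 7). λ = (7 - 10)/(3 - 6) ≡ 8/8 mod 11. 8⁻¹ ≡ 7 (mod 11), so λ ≡ 1.
  x = λ² - 6 - 3 = 1 - 9 ≡ 3; y = λ·(6 - 3) - 10 ≡ 4. → (3, 4)

(3, 4)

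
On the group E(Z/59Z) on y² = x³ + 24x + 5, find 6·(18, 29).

Write Q = (18, 29).
Double-and-add on 6 = (110)₂. Start with Q = (18, 29) for the leading 1-bit.
double: tangent at (18, 29): λ = (3·18² + 24)/(2·29) ≡ 52/58. 58⁻¹ ≡ 58 (mod 59) since 58·58 = 3364 ≡ 1, so λ ≡ 52·58 ≡ 7.
  x = λ² - 18 - 18 = 49 - 36 ≡ 13; y = λ·(18 - 13) - 29 ≡ 6. → (13, 6)
add Q: (13, 6) + (18, 29). λ = (29 - 6)/(18 - 13) ≡ 23/5 mod 59. 5⁻¹ ≡ 12 (mod 59) since 5·12 = 60 ≡ 1, so λ ≡ 40.
  x = λ² - 13 - 18 = 1600 - 31 ≡ 35; y = λ·(13 - 35) - 6 ≡ 58. → (35, 58)
double: tangent at (35, 58): λ = (3·35² + 24)/(2·58) ≡ 41/57. 57⁻¹ ≡ 29 (mod 59), so λ ≡ 41·29 ≡ 9.
  x = λ² - 35 - 35 = 81 - 70 ≡ 11; y = λ·(35 - 11) - 58 ≡ 40. → (11, 40)

(11, 40)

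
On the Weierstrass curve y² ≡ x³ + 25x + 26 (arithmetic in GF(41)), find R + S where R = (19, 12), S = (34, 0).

(28, 28)

(19, 12) + (34, 0). λ = (0 - 12)/(34 - 19) ≡ 29/15 mod 41. 15⁻¹ ≡ 11 (mod 41), so λ ≡ 32.
  x = λ² - 19 - 34 = 1024 - 53 ≡ 28; y = λ·(19 - 28) - 12 ≡ 28. → (28, 28)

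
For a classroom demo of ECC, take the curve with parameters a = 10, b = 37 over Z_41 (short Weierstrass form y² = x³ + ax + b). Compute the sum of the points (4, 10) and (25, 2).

(22, 32)

(4, 10) + (25, 2). λ = (2 - 10)/(25 - 4) ≡ 33/21 mod 41. 21⁻¹ ≡ 2 (mod 41), so λ ≡ 25.
  x = λ² - 4 - 25 = 625 - 29 ≡ 22; y = λ·(4 - 22) - 10 ≡ 32. → (22, 32)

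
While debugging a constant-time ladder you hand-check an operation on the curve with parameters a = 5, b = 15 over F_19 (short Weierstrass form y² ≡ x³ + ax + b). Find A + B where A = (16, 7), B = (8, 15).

(15, 11)

(16, 7) + (8, 15). λ = (15 - 7)/(8 - 16) ≡ 8/11 mod 19. 11⁻¹ ≡ 7 (mod 19) since 11·7 = 77 ≡ 1, so λ ≡ 18.
  x = λ² - 16 - 8 = 324 - 24 ≡ 15; y = λ·(16 - 15) - 7 ≡ 11. → (15, 11)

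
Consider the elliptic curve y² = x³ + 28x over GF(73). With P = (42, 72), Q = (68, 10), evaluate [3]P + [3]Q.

First 3P:
Repeated addition: build up to 3P.
2P: tangent at (42, 72): λ = (3·42² + 28)/(2·72) ≡ 64/71. 71⁻¹ ≡ 36 (mod 73), so λ ≡ 64·36 ≡ 41.
  x = λ² - 42 - 42 = 1681 - 84 ≡ 64; y = λ·(42 - 64) - 72 ≡ 48. → (64, 48)
3P: (64, 48) + (42, 72). λ = (72 - 48)/(42 - 64) ≡ 24/51 mod 73. 51⁻¹ ≡ 63 (mod 73), so λ ≡ 52.
  x = λ² - 64 - 42 = 2704 - 106 ≡ 43; y = λ·(64 - 43) - 48 ≡ 22. → (43, 22)
3P = (43, 22).
Next 3Q:
Repeated addition: build up to 3Q.
2Q: tangent at (68, 10): λ = (3·68² + 28)/(2·10) ≡ 30/20. 20⁻¹ ≡ 11 (mod 73), so λ ≡ 30·11 ≡ 38.
  x = λ² - 68 - 68 = 1444 - 136 ≡ 67; y = λ·(68 - 67) - 10 ≡ 28. → (67, 28)
3Q: (67, 28) + (68, 10). λ = (10 - 28)/(68 - 67) ≡ 55/1 mod 73. 1⁻¹ ≡ 1 (mod 73) since 1·1 = 1 ≡ 1, so λ ≡ 55.
  x = λ² - 67 - 68 = 3025 - 135 ≡ 43; y = λ·(67 - 43) - 28 ≡ 51. → (43, 51)
3Q = (43, 51).
Finally 3P + 3Q:
(43, 22) + (43, 51): same x and y₁ ≡ -y₂, so the sum is the point at infinity.

O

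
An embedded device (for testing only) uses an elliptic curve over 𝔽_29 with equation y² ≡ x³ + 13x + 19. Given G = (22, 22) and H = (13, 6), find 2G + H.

(17, 7)

First 2G:
Repeated addition: build up to 2G.
2G: tangent at (22, 22): λ = (3·22² + 13)/(2·22) ≡ 15/15. 15⁻¹ ≡ 2 (mod 29), so λ ≡ 15·2 ≡ 1.
  x = λ² - 22 - 22 = 1 - 44 ≡ 15; y = λ·(22 - 15) - 22 ≡ 14. → (15, 14)
2G = (15, 14).
Finally 2G + H:
(15, 14) + (13, 6). λ = (6 - 14)/(13 - 15) ≡ 21/27 mod 29. 27⁻¹ ≡ 14 (mod 29), so λ ≡ 4.
  x = λ² - 15 - 13 = 16 - 28 ≡ 17; y = λ·(15 - 17) - 14 ≡ 7. → (17, 7)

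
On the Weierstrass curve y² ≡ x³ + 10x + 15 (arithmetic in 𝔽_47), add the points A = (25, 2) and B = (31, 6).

(25, 2) + (31, 6). λ = (6 - 2)/(31 - 25) ≡ 4/6 mod 47. 6⁻¹ ≡ 8 (mod 47) since 6·8 = 48 ≡ 1, so λ ≡ 32.
  x = λ² - 25 - 31 = 1024 - 56 ≡ 28; y = λ·(25 - 28) - 2 ≡ 43. → (28, 43)

(28, 43)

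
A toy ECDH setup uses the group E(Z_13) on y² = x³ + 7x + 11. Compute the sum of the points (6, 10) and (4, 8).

(6, 10) + (4, 8). λ = (8 - 10)/(4 - 6) ≡ 11/11 mod 13. 11⁻¹ ≡ 6 (mod 13), so λ ≡ 1.
  x = λ² - 6 - 4 = 1 - 10 ≡ 4; y = λ·(6 - 4) - 10 ≡ 5. → (4, 5)

(4, 5)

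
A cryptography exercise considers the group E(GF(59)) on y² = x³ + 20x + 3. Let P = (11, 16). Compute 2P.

(4, 18)

tangent at (11, 16): λ = (3·11² + 20)/(2·16) ≡ 29/32. 32⁻¹ ≡ 24 (mod 59), so λ ≡ 29·24 ≡ 47.
  x = λ² - 11 - 11 = 2209 - 22 ≡ 4; y = λ·(11 - 4) - 16 ≡ 18. → (4, 18)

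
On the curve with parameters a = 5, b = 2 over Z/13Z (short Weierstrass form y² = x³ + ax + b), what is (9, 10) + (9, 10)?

tangent at (9, 10): λ = (3·9² + 5)/(2·10) ≡ 1/7. 7⁻¹ ≡ 2 (mod 13), so λ ≡ 1·2 ≡ 2.
  x = λ² - 9 - 9 = 4 - 18 ≡ 12; y = λ·(9 - 12) - 10 ≡ 10. → (12, 10)

(12, 10)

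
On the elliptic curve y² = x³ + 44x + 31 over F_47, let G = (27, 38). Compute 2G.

(9, 34)

tangent at (27, 38): λ = (3·27² + 44)/(2·38) ≡ 22/29. 29⁻¹ ≡ 13 (mod 47) since 29·13 = 377 ≡ 1, so λ ≡ 22·13 ≡ 4.
  x = λ² - 27 - 27 = 16 - 54 ≡ 9; y = λ·(27 - 9) - 38 ≡ 34. → (9, 34)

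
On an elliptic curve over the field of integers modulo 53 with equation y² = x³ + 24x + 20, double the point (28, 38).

tangent at (28, 38): λ = (3·28² + 24)/(2·38) ≡ 44/23. 23⁻¹ ≡ 30 (mod 53) since 23·30 = 690 ≡ 1, so λ ≡ 44·30 ≡ 48.
  x = λ² - 28 - 28 = 2304 - 56 ≡ 22; y = λ·(28 - 22) - 38 ≡ 38. → (22, 38)

(22, 38)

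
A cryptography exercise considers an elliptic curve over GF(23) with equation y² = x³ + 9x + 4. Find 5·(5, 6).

Write G = (5, 6).
Repeated addition: build up to 5G.
2G: tangent at (5, 6): λ = (3·5² + 9)/(2·6) ≡ 15/12. 12⁻¹ ≡ 2 (mod 23) since 12·2 = 24 ≡ 1, so λ ≡ 15·2 ≡ 7.
  x = λ² - 5 - 5 = 49 - 10 ≡ 16; y = λ·(5 - 16) - 6 ≡ 9. → (16, 9)
3G: (16, 9) + (5, 6). λ = (6 - 9)/(5 - 16) ≡ 20/12 mod 23. 12⁻¹ ≡ 2 (mod 23) since 12·2 = 24 ≡ 1, so λ ≡ 17.
  x = λ² - 16 - 5 = 289 - 21 ≡ 15; y = λ·(16 - 15) - 9 ≡ 8. → (15, 8)
4G: (15, 8) + (5, 6). λ = (6 - 8)/(5 - 15) ≡ 21/13 mod 23. 13⁻¹ ≡ 16 (mod 23), so λ ≡ 14.
  x = λ² - 15 - 5 = 196 - 20 ≡ 15; y = λ·(15 - 15) - 8 ≡ 15. → (15, 15)
5G: (15, 15) + (5, 6). λ = (6 - 15)/(5 - 15) ≡ 14/13 mod 23. 13⁻¹ ≡ 16 (mod 23), so λ ≡ 17.
  x = λ² - 15 - 5 = 289 - 20 ≡ 16; y = λ·(15 - 16) - 15 ≡ 14. → (16, 14)

(16, 14)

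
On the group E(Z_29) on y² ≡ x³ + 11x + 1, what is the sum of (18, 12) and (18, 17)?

The two points share x = 18 and their y-coordinates satisfy 12 + 17 ≡ 0 (mod 29), so they are inverses. Their sum is ∞.

O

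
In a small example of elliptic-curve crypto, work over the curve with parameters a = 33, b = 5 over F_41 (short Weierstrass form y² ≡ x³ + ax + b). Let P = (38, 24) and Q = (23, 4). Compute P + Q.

(38, 24) + (23, 4). λ = (4 - 24)/(23 - 38) ≡ 21/26 mod 41. 26⁻¹ ≡ 30 (mod 41) since 26·30 = 780 ≡ 1, so λ ≡ 15.
  x = λ² - 38 - 23 = 225 - 61 ≡ 0; y = λ·(38 - 0) - 24 ≡ 13. → (0, 13)

(0, 13)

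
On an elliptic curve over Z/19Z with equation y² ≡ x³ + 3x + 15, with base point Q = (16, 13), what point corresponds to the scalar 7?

(16, 6)

Repeated addition: build up to 7Q.
2Q: tangent at (16, 13): λ = (3·16² + 3)/(2·13) ≡ 11/7. 7⁻¹ ≡ 11 (mod 19) since 7·11 = 77 ≡ 1, so λ ≡ 11·11 ≡ 7.
  x = λ² - 16 - 16 = 49 - 32 ≡ 17; y = λ·(16 - 17) - 13 ≡ 18. → (17, 18)
3Q: (17, 18) + (16, 13). λ = (13 - 18)/(16 - 17) ≡ 14/18 mod 19. 18⁻¹ ≡ 18 (mod 19), so λ ≡ 5.
  x = λ² - 17 - 16 = 25 - 33 ≡ 11; y = λ·(17 - 11) - 18 ≡ 12. → (11, 12)
4Q: (11, 12) + (16, 13). λ = (13 - 12)/(16 - 11) ≡ 1/5 mod 19. 5⁻¹ ≡ 4 (mod 19) since 5·4 = 20 ≡ 1, so λ ≡ 4.
  x = λ² - 11 - 16 = 16 - 27 ≡ 8; y = λ·(11 - 8) - 12 ≡ 0. → (8, 0)
5Q: (8, 0) + (16, 13). λ = (13 - 0)/(16 - 8) ≡ 13/8 mod 19. 8⁻¹ ≡ 12 (mod 19), so λ ≡ 4.
  x = λ² - 8 - 16 = 16 - 24 ≡ 11; y = λ·(8 - 11) - 0 ≡ 7. → (11, 7)
6Q: (11, 7) + (16, 13). λ = (13 - 7)/(16 - 11) ≡ 6/5 mod 19. 5⁻¹ ≡ 4 (mod 19), so λ ≡ 5.
  x = λ² - 11 - 16 = 25 - 27 ≡ 17; y = λ·(11 - 17) - 7 ≡ 1. → (17, 1)
7Q: (17, 1) + (16, 13). λ = (13 - 1)/(16 - 17) ≡ 12/18 mod 19. 18⁻¹ ≡ 18 (mod 19), so λ ≡ 7.
  x = λ² - 17 - 16 = 49 - 33 ≡ 16; y = λ·(17 - 16) - 1 ≡ 6. → (16, 6)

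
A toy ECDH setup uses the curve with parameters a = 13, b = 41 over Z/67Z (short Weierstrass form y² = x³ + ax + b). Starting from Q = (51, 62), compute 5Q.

Double-and-add on 5 = (101)₂. Start with Q = (51, 62) for the leading 1-bit.
double: tangent at (51, 62): λ = (3·51² + 13)/(2·62) ≡ 44/57. 57⁻¹ ≡ 20 (mod 67) since 57·20 = 1140 ≡ 1, so λ ≡ 44·20 ≡ 9.
  x = λ² - 51 - 51 = 81 - 102 ≡ 46; y = λ·(51 - 46) - 62 ≡ 50. → (46, 50)
double: tangent at (46, 50): λ = (3·46² + 13)/(2·50) ≡ 63/33. 33⁻¹ ≡ 65 (mod 67) since 33·65 = 2145 ≡ 1, so λ ≡ 63·65 ≡ 8.
  x = λ² - 46 - 46 = 64 - 92 ≡ 39; y = λ·(46 - 39) - 50 ≡ 6. → (39, 6)
add Q: (39, 6) + (51, 62). λ = (62 - 6)/(51 - 39) ≡ 56/12 mod 67. 12⁻¹ ≡ 28 (mod 67) since 12·28 = 336 ≡ 1, so λ ≡ 27.
  x = λ² - 39 - 51 = 729 - 90 ≡ 36; y = λ·(39 - 36) - 6 ≡ 8. → (36, 8)

(36, 8)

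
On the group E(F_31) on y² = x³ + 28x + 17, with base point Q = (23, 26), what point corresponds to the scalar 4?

(30, 22)

Repeated addition: build up to 4Q.
2Q: tangent at (23, 26): λ = (3·23² + 28)/(2·26) ≡ 3/21. 21⁻¹ ≡ 3 (mod 31) since 21·3 = 63 ≡ 1, so λ ≡ 3·3 ≡ 9.
  x = λ² - 23 - 23 = 81 - 46 ≡ 4; y = λ·(23 - 4) - 26 ≡ 21. → (4, 21)
3Q: (4, 21) + (23, 26). λ = (26 - 21)/(23 - 4) ≡ 5/19 mod 31. 19⁻¹ ≡ 18 (mod 31) since 19·18 = 342 ≡ 1, so λ ≡ 28.
  x = λ² - 4 - 23 = 784 - 27 ≡ 13; y = λ·(4 - 13) - 21 ≡ 6. → (13, 6)
4Q: (13, 6) + (23, 26). λ = (26 - 6)/(23 - 13) ≡ 20/10 mod 31. 10⁻¹ ≡ 28 (mod 31) since 10·28 = 280 ≡ 1, so λ ≡ 2.
  x = λ² - 13 - 23 = 4 - 36 ≡ 30; y = λ·(13 - 30) - 6 ≡ 22. → (30, 22)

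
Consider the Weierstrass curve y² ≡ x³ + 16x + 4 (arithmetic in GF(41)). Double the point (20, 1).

(9, 4)

tangent at (20, 1): λ = (3·20² + 16)/(2·1) ≡ 27/2. 2⁻¹ ≡ 21 (mod 41) since 2·21 = 42 ≡ 1, so λ ≡ 27·21 ≡ 34.
  x = λ² - 20 - 20 = 1156 - 40 ≡ 9; y = λ·(20 - 9) - 1 ≡ 4. → (9, 4)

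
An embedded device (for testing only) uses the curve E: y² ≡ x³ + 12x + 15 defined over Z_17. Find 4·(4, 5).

(16, 6)

Write G = (4, 5).
Repeated addition: build up to 4G.
2G: tangent at (4, 5): λ = (3·4² + 12)/(2·5) ≡ 9/10. 10⁻¹ ≡ 12 (mod 17), so λ ≡ 9·12 ≡ 6.
  x = λ² - 4 - 4 = 36 - 8 ≡ 11; y = λ·(4 - 11) - 5 ≡ 4. → (11, 4)
3G: (11, 4) + (4, 5). λ = (5 - 4)/(4 - 11) ≡ 1/10 mod 17. 10⁻¹ ≡ 12 (mod 17), so λ ≡ 12.
  x = λ² - 11 - 4 = 144 - 15 ≡ 10; y = λ·(11 - 10) - 4 ≡ 8. → (10, 8)
4G: (10, 8) + (4, 5). λ = (5 - 8)/(4 - 10) ≡ 14/11 mod 17. 11⁻¹ ≡ 14 (mod 17) since 11·14 = 154 ≡ 1, so λ ≡ 9.
  x = λ² - 10 - 4 = 81 - 14 ≡ 16; y = λ·(10 - 16) - 8 ≡ 6. → (16, 6)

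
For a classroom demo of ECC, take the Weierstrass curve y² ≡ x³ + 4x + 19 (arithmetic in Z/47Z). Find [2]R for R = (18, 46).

(6, 20)

tangent at (18, 46): λ = (3·18² + 4)/(2·46) ≡ 36/45. 45⁻¹ ≡ 23 (mod 47), so λ ≡ 36·23 ≡ 29.
  x = λ² - 18 - 18 = 841 - 36 ≡ 6; y = λ·(18 - 6) - 46 ≡ 20. → (6, 20)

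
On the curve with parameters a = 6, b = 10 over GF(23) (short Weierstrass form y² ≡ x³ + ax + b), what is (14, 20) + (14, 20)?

tangent at (14, 20): λ = (3·14² + 6)/(2·20) ≡ 19/17. 17⁻¹ ≡ 19 (mod 23), so λ ≡ 19·19 ≡ 16.
  x = λ² - 14 - 14 = 256 - 28 ≡ 21; y = λ·(14 - 21) - 20 ≡ 6. → (21, 6)

(21, 6)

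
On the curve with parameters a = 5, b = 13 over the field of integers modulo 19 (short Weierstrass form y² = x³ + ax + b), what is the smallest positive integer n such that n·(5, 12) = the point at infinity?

2P: tangent at (5, 12): λ = (3·5² + 5)/(2·12) ≡ 4/5. 5⁻¹ ≡ 4 (mod 19) since 5·4 = 20 ≡ 1, so λ ≡ 4·4 ≡ 16.
  x = λ² - 5 - 5 = 256 - 10 ≡ 18; y = λ·(5 - 18) - 12 ≡ 8. → (18, 8)
3P: (18, 8) + (5, 12). λ = (12 - 8)/(5 - 18) ≡ 4/6 mod 19. 6⁻¹ ≡ 16 (mod 19) since 6·16 = 96 ≡ 1, so λ ≡ 7.
  x = λ² - 18 - 5 = 49 - 23 ≡ 7; y = λ·(18 - 7) - 8 ≡ 12. → (7, 12)
4P: (7, 12) + (5, 12). λ = (12 - 12)/(5 - 7) ≡ 0/17 mod 19. 17⁻¹ ≡ 9 (mod 19) since 17·9 = 153 ≡ 1, so λ ≡ 0.
  x = λ² - 7 - 5 = 0 - 12 ≡ 7; y = λ·(7 - 7) - 12 ≡ 7. → (7, 7)
5P: (7, 7) + (5, 12). λ = (12 - 7)/(5 - 7) ≡ 5/17 mod 19. 17⁻¹ ≡ 9 (mod 19), so λ ≡ 7.
  x = λ² - 7 - 5 = 49 - 12 ≡ 18; y = λ·(7 - 18) - 7 ≡ 11. → (18, 11)
6P: (18, 11) + (5, 12). λ = (12 - 11)/(5 - 18) ≡ 1/6 mod 19. 6⁻¹ ≡ 16 (mod 19), so λ ≡ 16.
  x = λ² - 18 - 5 = 256 - 23 ≡ 5; y = λ·(18 - 5) - 11 ≡ 7. → (5, 7)
7P: (5, 7) + (5, 12): same x and y₁ ≡ -y₂, so the sum is the point at infinity.
7P = the point at infinity, so the order is 7.

7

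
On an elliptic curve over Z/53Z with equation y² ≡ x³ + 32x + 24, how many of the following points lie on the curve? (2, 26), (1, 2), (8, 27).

(2, 26): 26² ≡ 40, rhs ≡ 43 → off.
(1, 2): 2² ≡ 4, rhs ≡ 4 → on.
(8, 27): 27² ≡ 40, rhs ≡ 50 → off.

1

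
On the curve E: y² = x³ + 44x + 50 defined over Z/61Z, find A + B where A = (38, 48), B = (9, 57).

(38, 48) + (9, 57). λ = (57 - 48)/(9 - 38) ≡ 9/32 mod 61. 32⁻¹ ≡ 21 (mod 61) since 32·21 = 672 ≡ 1, so λ ≡ 6.
  x = λ² - 38 - 9 = 36 - 47 ≡ 50; y = λ·(38 - 50) - 48 ≡ 2. → (50, 2)

(50, 2)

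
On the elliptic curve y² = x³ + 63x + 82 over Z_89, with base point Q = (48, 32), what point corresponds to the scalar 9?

Double-and-add on 9 = (1001)₂. Start with Q = (48, 32) for the leading 1-bit.
double: tangent at (48, 32): λ = (3·48² + 63)/(2·32) ≡ 33/64. 64⁻¹ ≡ 32 (mod 89), so λ ≡ 33·32 ≡ 77.
  x = λ² - 48 - 48 = 5929 - 96 ≡ 48; y = λ·(48 - 48) - 32 ≡ 57. → (48, 57)
double: tangent at (48, 57): λ = (3·48² + 63)/(2·57) ≡ 33/25. 25⁻¹ ≡ 57 (mod 89), so λ ≡ 33·57 ≡ 12.
  x = λ² - 48 - 48 = 144 - 96 ≡ 48; y = λ·(48 - 48) - 57 ≡ 32. → (48, 32)
double: tangent at (48, 32): λ = (3·48² + 63)/(2·32) ≡ 33/64. 64⁻¹ ≡ 32 (mod 89), so λ ≡ 33·32 ≡ 77.
  x = λ² - 48 - 48 = 5929 - 96 ≡ 48; y = λ·(48 - 48) - 32 ≡ 57. → (48, 57)
add Q: (48, 57) + (48, 32): same x and y₁ ≡ -y₂, so the sum is 𝒪.

O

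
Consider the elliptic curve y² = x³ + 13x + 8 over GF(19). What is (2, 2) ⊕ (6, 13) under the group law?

(15, 5)

(2, 2) + (6, 13). λ = (13 - 2)/(6 - 2) ≡ 11/4 mod 19. 4⁻¹ ≡ 5 (mod 19) since 4·5 = 20 ≡ 1, so λ ≡ 17.
  x = λ² - 2 - 6 = 289 - 8 ≡ 15; y = λ·(2 - 15) - 2 ≡ 5. → (15, 5)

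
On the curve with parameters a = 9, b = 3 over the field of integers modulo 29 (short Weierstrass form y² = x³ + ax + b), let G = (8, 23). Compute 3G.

Repeated addition: build up to 3G.
2G: tangent at (8, 23): λ = (3·8² + 9)/(2·23) ≡ 27/17. 17⁻¹ ≡ 12 (mod 29) since 17·12 = 204 ≡ 1, so λ ≡ 27·12 ≡ 5.
  x = λ² - 8 - 8 = 25 - 16 ≡ 9; y = λ·(8 - 9) - 23 ≡ 1. → (9, 1)
3G: (9, 1) + (8, 23). λ = (23 - 1)/(8 - 9) ≡ 22/28 mod 29. 28⁻¹ ≡ 28 (mod 29), so λ ≡ 7.
  x = λ² - 9 - 8 = 49 - 17 ≡ 3; y = λ·(9 - 3) - 1 ≡ 12. → (3, 12)

(3, 12)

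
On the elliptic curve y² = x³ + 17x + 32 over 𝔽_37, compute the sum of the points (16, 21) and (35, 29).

(20, 26)

(16, 21) + (35, 29). λ = (29 - 21)/(35 - 16) ≡ 8/19 mod 37. 19⁻¹ ≡ 2 (mod 37) since 19·2 = 38 ≡ 1, so λ ≡ 16.
  x = λ² - 16 - 35 = 256 - 51 ≡ 20; y = λ·(16 - 20) - 21 ≡ 26. → (20, 26)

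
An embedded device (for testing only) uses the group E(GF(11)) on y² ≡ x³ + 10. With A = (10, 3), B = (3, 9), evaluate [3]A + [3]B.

(7, 10)

First 3A:
Repeated addition: build up to 3A.
2A: tangent at (10, 3): λ = (3·10² + 0)/(2·3) ≡ 3/6. 6⁻¹ ≡ 2 (mod 11) since 6·2 = 12 ≡ 1, so λ ≡ 3·2 ≡ 6.
  x = λ² - 10 - 10 = 36 - 20 ≡ 5; y = λ·(10 - 5) - 3 ≡ 5. → (5, 5)
3A: (5, 5) + (10, 3). λ = (3 - 5)/(10 - 5) ≡ 9/5 mod 11. 5⁻¹ ≡ 9 (mod 11), so λ ≡ 4.
  x = λ² - 5 - 10 = 16 - 15 ≡ 1; y = λ·(5 - 1) - 5 ≡ 0. → (1, 0)
3A = (1, 0).
Next 3B:
Repeated addition: build up to 3B.
2B: tangent at (3, 9): λ = (3·3² + 0)/(2·9) ≡ 5/7. 7⁻¹ ≡ 8 (mod 11) since 7·8 = 56 ≡ 1, so λ ≡ 5·8 ≡ 7.
  x = λ² - 3 - 3 = 49 - 6 ≡ 10; y = λ·(3 - 10) - 9 ≡ 8. → (10, 8)
3B: (10, 8) + (3, 9). λ = (9 - 8)/(3 - 10) ≡ 1/4 mod 11. 4⁻¹ ≡ 3 (mod 11), so λ ≡ 3.
  x = λ² - 10 - 3 = 9 - 13 ≡ 7; y = λ·(10 - 7) - 8 ≡ 1. → (7, 1)
3B = (7, 1).
Finally 3A + 3B:
(1, 0) + (7, 1). λ = (1 - 0)/(7 - 1) ≡ 1/6 mod 11. 6⁻¹ ≡ 2 (mod 11), so λ ≡ 2.
  x = λ² - 1 - 7 = 4 - 8 ≡ 7; y = λ·(1 - 7) - 0 ≡ 10. → (7, 10)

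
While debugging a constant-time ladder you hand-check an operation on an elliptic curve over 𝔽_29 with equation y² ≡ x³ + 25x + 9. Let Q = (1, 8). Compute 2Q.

tangent at (1, 8): λ = (3·1² + 25)/(2·8) ≡ 28/16. 16⁻¹ ≡ 20 (mod 29) since 16·20 = 320 ≡ 1, so λ ≡ 28·20 ≡ 9.
  x = λ² - 1 - 1 = 81 - 2 ≡ 21; y = λ·(1 - 21) - 8 ≡ 15. → (21, 15)

(21, 15)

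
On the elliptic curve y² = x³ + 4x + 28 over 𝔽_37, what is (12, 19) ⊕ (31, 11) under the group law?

(12, 19) + (31, 11). λ = (11 - 19)/(31 - 12) ≡ 29/19 mod 37. 19⁻¹ ≡ 2 (mod 37), so λ ≡ 21.
  x = λ² - 12 - 31 = 441 - 43 ≡ 28; y = λ·(12 - 28) - 19 ≡ 15. → (28, 15)

(28, 15)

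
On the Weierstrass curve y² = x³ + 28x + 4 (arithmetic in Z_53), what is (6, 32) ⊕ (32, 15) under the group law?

(5, 2)

(6, 32) + (32, 15). λ = (15 - 32)/(32 - 6) ≡ 36/26 mod 53. 26⁻¹ ≡ 51 (mod 53) since 26·51 = 1326 ≡ 1, so λ ≡ 34.
  x = λ² - 6 - 32 = 1156 - 38 ≡ 5; y = λ·(6 - 5) - 32 ≡ 2. → (5, 2)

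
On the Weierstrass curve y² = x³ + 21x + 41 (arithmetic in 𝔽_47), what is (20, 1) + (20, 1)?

(19, 22)

tangent at (20, 1): λ = (3·20² + 21)/(2·1) ≡ 46/2. 2⁻¹ ≡ 24 (mod 47), so λ ≡ 46·24 ≡ 23.
  x = λ² - 20 - 20 = 529 - 40 ≡ 19; y = λ·(20 - 19) - 1 ≡ 22. → (19, 22)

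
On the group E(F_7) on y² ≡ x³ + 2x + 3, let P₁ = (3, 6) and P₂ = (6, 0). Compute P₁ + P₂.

(2, 6)

(3, 6) + (6, 0). λ = (0 - 6)/(6 - 3) ≡ 1/3 mod 7. 3⁻¹ ≡ 5 (mod 7), so λ ≡ 5.
  x = λ² - 3 - 6 = 25 - 9 ≡ 2; y = λ·(3 - 2) - 6 ≡ 6. → (2, 6)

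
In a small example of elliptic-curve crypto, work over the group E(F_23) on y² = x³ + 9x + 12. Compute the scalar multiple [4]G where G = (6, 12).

Repeated addition: build up to 4G.
2G: tangent at (6, 12): λ = (3·6² + 9)/(2·12) ≡ 2/1. 1⁻¹ ≡ 1 (mod 23) since 1·1 = 1 ≡ 1, so λ ≡ 2·1 ≡ 2.
  x = λ² - 6 - 6 = 4 - 12 ≡ 15; y = λ·(6 - 15) - 12 ≡ 16. → (15, 16)
3G: (15, 16) + (6, 12). λ = (12 - 16)/(6 - 15) ≡ 19/14 mod 23. 14⁻¹ ≡ 5 (mod 23), so λ ≡ 3.
  x = λ² - 15 - 6 = 9 - 21 ≡ 11; y = λ·(15 - 11) - 16 ≡ 19. → (11, 19)
4G: (11, 19) + (6, 12). λ = (12 - 19)/(6 - 11) ≡ 16/18 mod 23. 18⁻¹ ≡ 9 (mod 23), so λ ≡ 6.
  x = λ² - 11 - 6 = 36 - 17 ≡ 19; y = λ·(11 - 19) - 19 ≡ 2. → (19, 2)

(19, 2)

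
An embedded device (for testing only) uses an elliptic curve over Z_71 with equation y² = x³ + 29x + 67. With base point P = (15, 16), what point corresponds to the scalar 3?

(34, 61)

Repeated addition: build up to 3P.
2P: tangent at (15, 16): λ = (3·15² + 29)/(2·16) ≡ 65/32. 32⁻¹ ≡ 20 (mod 71), so λ ≡ 65·20 ≡ 22.
  x = λ² - 15 - 15 = 484 - 30 ≡ 28; y = λ·(15 - 28) - 16 ≡ 53. → (28, 53)
3P: (28, 53) + (15, 16). λ = (16 - 53)/(15 - 28) ≡ 34/58 mod 71. 58⁻¹ ≡ 60 (mod 71) since 58·60 = 3480 ≡ 1, so λ ≡ 52.
  x = λ² - 28 - 15 = 2704 - 43 ≡ 34; y = λ·(28 - 34) - 53 ≡ 61. → (34, 61)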